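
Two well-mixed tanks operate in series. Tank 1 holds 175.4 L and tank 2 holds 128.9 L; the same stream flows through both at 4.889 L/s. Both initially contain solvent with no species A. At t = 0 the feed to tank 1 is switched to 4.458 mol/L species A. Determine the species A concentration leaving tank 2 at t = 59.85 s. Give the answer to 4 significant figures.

Each tank obeys Vᵢ dCᵢ/dt = Q(Cᵢ₋₁ − Cᵢ), so τᵢ = Vᵢ/Q.
τ₁ = 175.4/4.889 = 35.8765 s; τ₂ = 128.9/4.889 = 26.3653 s.
Solving the cascade with C₁(0)=C₂(0)=0 gives C₂(t) = C_in[1 − (τ₁ e^(−t/τ₁) − τ₂ e^(−t/τ₂))/(τ₁ − τ₂)].
At t = 59.85: e^(−t/τ₁) = 0.188582, e^(−t/τ₂) = 0.103309.
C₂ = 4.458·[1 − (35.8765·0.188582 − 26.3653·0.103309)/(9.51115)] = 4.458·0.575040 = 2.56353 mol/L.

2.564 mol/L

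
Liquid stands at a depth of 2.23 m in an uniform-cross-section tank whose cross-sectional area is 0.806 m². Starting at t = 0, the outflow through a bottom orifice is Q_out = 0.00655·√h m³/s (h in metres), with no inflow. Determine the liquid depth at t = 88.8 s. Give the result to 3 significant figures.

A dh/dt = −Q_out = −0.00655 √h.
This is separable: 2 d(√h)/dt = −0.00655/A, so √h = √h₀ − (0.00655/(2A)) t.
√h = √2.23 − 0.00655·88.8/(2·0.806) = 1.4933 − 0.36082 = 1.1325.
h = 1.1325² = 1.2826 m.

1.28 m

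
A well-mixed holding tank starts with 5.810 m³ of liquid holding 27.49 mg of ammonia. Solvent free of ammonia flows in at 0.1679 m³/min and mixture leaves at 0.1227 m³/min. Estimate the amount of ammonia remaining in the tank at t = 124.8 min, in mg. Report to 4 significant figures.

Total volume: dV/dt = Q_in − Q_out = 0.0452000 m³/min, so V(t) = 5.810 + 0.0452000 t and V(124.8) = 11.4510 m³.
No ammonia enters, so dm/dt = −Q_out · (m/V).
Separate: dm/m = −Q_out dt/V(t) ⇒ ln(m/m₀) = −(Q_out/(Q_in−Q_out)) ln(V/V₀).
m = m₀ (V₀/V)^(Q_out/(Q_in−Q_out)) = 27.49 × (5.810/11.4510)^(2.71460) = 4.35787 mg.

4.358 mg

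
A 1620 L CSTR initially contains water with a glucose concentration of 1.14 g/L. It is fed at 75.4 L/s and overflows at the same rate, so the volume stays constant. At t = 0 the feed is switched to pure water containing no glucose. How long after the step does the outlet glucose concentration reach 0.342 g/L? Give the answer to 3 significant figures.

Species balance on the tank: V dC/dt = Q(C_in − C), so τ = V/Q = 21.485 s.
C(t) = C_in + (C₀ − C_in) e^(−t/τ). Set C = 0.342 and solve for t:
e^(−t/τ) = (C − C_in)/(C₀ − C_in) = (0.342 − 0)/(1.14 − 0) = 0.30000
t = −τ ln(…) = 21.485 × 1.2040 = 25.868 s.

25.9 s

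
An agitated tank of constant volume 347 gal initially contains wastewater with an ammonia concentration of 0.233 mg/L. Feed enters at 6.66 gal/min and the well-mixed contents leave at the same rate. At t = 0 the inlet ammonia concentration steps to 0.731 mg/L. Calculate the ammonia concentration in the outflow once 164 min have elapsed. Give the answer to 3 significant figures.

Mass balance on the solute (V constant): V dC/dt = Q(C_in − C).
Rewrite as dC/dt + C/τ = C_in/τ, τ = V/Q = 52.102 min.
C approaches C_in exponentially: C(t) = C_in + (C₀ − C_in) e^(−t/τ).
C(164) = 0.731 + (0.233 − 0.731)·e^(−164/52.102) = 0.731 + (-0.49800)·0.042952 = 0.70961 mg/L.

0.710 mg/L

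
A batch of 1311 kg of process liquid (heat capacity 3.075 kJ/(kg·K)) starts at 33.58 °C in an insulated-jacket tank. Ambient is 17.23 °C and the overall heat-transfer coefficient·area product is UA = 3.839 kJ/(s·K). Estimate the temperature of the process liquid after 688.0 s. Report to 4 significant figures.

M c_p dT/dt = −UA(T − T_amb).
dT/dt = (T_ss − T)/τ with T_ss = T_amb = 17.2300 °C, τ = M c_p/UA = 1311·3.075/3.839 = 1050.10 s.
This is linear first-order; T(t) = T_ss + (T₀ − T_ss) e^(−t/τ).
T(688.0) = 17.2300 + (16.3500)·0.519350 = 25.7214 °C.

25.72 °C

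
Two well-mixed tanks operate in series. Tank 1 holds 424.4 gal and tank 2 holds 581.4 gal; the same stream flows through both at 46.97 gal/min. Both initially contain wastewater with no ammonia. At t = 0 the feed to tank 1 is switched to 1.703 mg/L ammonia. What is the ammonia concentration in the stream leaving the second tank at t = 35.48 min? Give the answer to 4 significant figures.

Each tank obeys Vᵢ dCᵢ/dt = Q(Cᵢ₋₁ − Cᵢ), so τᵢ = Vᵢ/Q.
τ₁ = 424.4/46.97 = 9.03555 min; τ₂ = 581.4/46.97 = 12.3781 min.
Solving the cascade with C₁(0)=C₂(0)=0 gives C₂(t) = C_in[1 − (τ₁ e^(−t/τ₁) − τ₂ e^(−t/τ₂))/(τ₁ − τ₂)].
At t = 35.48: e^(−t/τ₁) = 0.0197084, e^(−t/τ₂) = 0.0569063.
C₂ = 1.703·[1 − (9.03555·0.0197084 − 12.3781·0.0569063)/(-3.34256)] = 1.703·0.842541 = 1.43485 mg/L.

1.435 mg/L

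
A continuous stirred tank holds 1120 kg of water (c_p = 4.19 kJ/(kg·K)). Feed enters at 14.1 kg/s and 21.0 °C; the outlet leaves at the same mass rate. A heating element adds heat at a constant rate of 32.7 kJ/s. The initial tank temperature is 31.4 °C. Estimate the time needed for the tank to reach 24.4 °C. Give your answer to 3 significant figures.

M c_p dT/dt = ṁ c_p (T_in − T) + Q̇.
τ = M/ṁ = 79.433 s; T_ss = T_in + Q̇/(ṁ c_p) = 21.553 °C.
T(t) = T_ss + (T₀ − T_ss) e^(−t/τ). Set T = 24.4:
e^(−t/τ) = (24.4 − 21.553)/(31.4 − 21.553) = 0.28909
t = −79.433 · ln(0.28909) = 98.578 s.

98.6 s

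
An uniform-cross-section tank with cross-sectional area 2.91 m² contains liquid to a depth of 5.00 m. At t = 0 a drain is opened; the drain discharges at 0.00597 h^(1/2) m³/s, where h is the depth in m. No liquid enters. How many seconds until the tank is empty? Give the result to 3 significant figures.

With no inflow, A dh/dt = −0.00597 √h.
Separate and integrate: 2(√h − √h₀) = −(0.00597/A) t.
Tank is empty when √h = 0: t_empty = 2A√h₀/0.00597.
t_empty = 2·2.91·√5.00/0.00597 = 5.8200·2.2361/0.00597 = 2179.9 s.

2180 s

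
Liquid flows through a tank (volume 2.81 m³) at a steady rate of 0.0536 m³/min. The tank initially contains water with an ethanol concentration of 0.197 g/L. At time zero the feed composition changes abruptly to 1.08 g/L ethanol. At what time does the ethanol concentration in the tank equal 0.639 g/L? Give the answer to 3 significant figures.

Unsteady species balance (constant V, well mixed): V dC/dt = Q(C_in − C), so τ = V/Q = 52.425 min.
C(t) = C_in + (C₀ − C_in) e^(−t/τ). Set C = 0.639 and solve for t:
e^(−t/τ) = (C − C_in)/(C₀ − C_in) = (0.639 − 1.08)/(0.197 − 1.08) = 0.49943
t = −τ ln(…) = 52.425 × 0.69428 = 36.398 min.

36.4 min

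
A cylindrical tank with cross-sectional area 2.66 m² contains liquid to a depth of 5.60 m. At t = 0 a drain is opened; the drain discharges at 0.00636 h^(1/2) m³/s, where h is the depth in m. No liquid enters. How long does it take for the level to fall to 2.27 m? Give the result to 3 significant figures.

With no inflow, A dh/dt = −0.00636 √h.
Separate and integrate: 2(√h − √h₀) = −(0.00636/A) t.
t = 2A(√h₀ − √h)/0.00636 = 2·2.66·(√5.60 − √2.27)/0.00636
  = 5.3200 × (2.3664 − 1.5067) / 0.00636 = 719.19 s.

719 s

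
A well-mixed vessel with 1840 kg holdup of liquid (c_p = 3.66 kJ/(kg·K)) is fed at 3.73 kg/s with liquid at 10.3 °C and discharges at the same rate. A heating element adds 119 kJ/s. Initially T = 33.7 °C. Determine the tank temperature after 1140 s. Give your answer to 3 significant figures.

20.5 °C

M c_p dT/dt = ṁ c_p (T_in − T) + Q̇.
Rearrange: dT/dt = (T_ss − T)/τ with τ = M/ṁ = 493.30 s and T_ss = T_in + Q̇/(ṁ c_p) = 19.017 °C.
Solution: T(t) = T_ss + (T₀ − T_ss) e^(−t/τ).
T(1140) = 19.017 + (14.683)·e^(−1140/493.30) = 19.017 + (14.683)·0.099164 = 20.473 °C.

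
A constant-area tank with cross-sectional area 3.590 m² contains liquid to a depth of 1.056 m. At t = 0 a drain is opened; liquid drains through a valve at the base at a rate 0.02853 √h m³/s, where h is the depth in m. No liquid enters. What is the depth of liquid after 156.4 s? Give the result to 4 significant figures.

Unsteady balance on liquid volume: A dh/dt = −0.02853 √h.
∫ h^(−1/2) dh = −(0.02853/A) ∫ dt, giving 2√h = 2√h₀ − (0.02853/A) t.
√h = √1.056 − 0.02853·156.4/(2·3.590) = 1.02762 − 0.621461 = 0.406157.
h = 0.406157² = 0.164964 m.

0.1650 m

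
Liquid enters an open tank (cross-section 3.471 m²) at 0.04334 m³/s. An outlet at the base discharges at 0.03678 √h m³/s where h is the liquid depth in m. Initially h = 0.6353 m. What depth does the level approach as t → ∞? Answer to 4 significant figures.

1.389 m

A dh/dt = Q_in − 0.03678 √h. Steady state requires inflow = outflow:
Q_in = 0.03678 √h_ss ⇒ √h_ss = 0.04334/0.03678 = 1.17836.
h_ss = 1.17836² = 1.38853 m. (Since h₀ = 0.6353 m < h_ss, the level will rise toward this value.)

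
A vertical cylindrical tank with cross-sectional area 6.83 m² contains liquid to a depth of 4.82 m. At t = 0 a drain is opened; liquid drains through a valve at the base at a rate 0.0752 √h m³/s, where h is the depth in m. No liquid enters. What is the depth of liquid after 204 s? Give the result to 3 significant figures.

With no inflow, A dh/dt = −0.0752 √h.
∫ h^(−1/2) dh = −(0.0752/A) ∫ dt, giving 2√h = 2√h₀ − (0.0752/A) t.
√h = √4.82 − 0.0752·204/(2·6.83) = 2.1954 − 1.1230 = 1.0724.
h = 1.0724² = 1.1501 m.

1.15 m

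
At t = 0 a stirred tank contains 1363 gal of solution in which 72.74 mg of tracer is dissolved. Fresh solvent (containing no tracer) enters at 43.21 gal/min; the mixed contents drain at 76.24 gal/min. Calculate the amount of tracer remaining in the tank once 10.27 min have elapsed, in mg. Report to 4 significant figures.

Total volume: dV/dt = Q_in − Q_out = -33.0300 gal/min, so V(t) = 1363 − 33.0300 t and V(10.27) = 1023.78 gal.
Solute balance: dm/dt = 0 − Q_out C = −Q_out m/V(t).
Separate: dm/m = −Q_out dt/V(t) ⇒ ln(m/m₀) = −(Q_out/(Q_in−Q_out)) ln(V/V₀).
m = m₀ (V₀/V)^(Q_out/(Q_in−Q_out)) = 72.74 × (1363/1023.78)^(-2.30820) = 37.5742 mg.

37.57 mg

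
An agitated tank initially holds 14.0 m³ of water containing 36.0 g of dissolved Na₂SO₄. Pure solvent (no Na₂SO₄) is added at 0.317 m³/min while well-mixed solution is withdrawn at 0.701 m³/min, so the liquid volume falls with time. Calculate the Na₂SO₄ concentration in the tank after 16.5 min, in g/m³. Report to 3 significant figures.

Let m(t) be the amount of Na₂SO₄. Volume: V(t) = V₀ + (Q_in − Q_out) t = 14.0 − 0.38400 t; V(16.5) = 7.6640 m³.
No Na₂SO₄ enters, so dm/dt = −Q_out · (m/V).
dm/m = −Q_out dt/(V₀ − 0.38400 t); integrating gives ln(m/m₀) = −(Q_out/(Q_in−Q_out)) ln(V/V₀).
m = m₀ (V₀/V)^(Q_out/(Q_in−Q_out)) = 36.0 × (14.0/7.6640)^(-1.8255) = 11.984 g.
C = m/V = 11.984/7.6640 = 1.5637 g/m³.

1.56 g/m³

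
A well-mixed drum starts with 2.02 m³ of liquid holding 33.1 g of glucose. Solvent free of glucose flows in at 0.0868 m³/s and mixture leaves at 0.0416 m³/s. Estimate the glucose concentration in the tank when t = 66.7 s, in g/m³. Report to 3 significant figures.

2.84 g/m³

Let m(t) be the amount of glucose. Volume: V(t) = V₀ + (Q_in − Q_out) t = 2.02 + 0.045200 t; V(66.7) = 5.0348 m³.
Species balance (pure solvent in): dm/dt = −Q_out · m/V(t).
dm/m = −Q_out dt/(V₀ + 0.045200 t); integrating gives ln(m/m₀) = −(Q_out/(Q_in−Q_out)) ln(V/V₀).
m = m₀ (V₀/V)^(Q_out/(Q_in−Q_out)) = 33.1 × (2.02/5.0348)^(0.92035) = 14.282 g.
C = m/V = 14.282/5.0348 = 2.8366 g/m³.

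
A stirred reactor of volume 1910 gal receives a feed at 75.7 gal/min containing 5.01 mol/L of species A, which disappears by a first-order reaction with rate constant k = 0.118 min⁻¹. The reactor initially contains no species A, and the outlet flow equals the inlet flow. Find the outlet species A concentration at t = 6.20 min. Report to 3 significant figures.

0.786 mol/L

Accumulation = in − out − consumed: V dC/dt = Q C_in − Q C − k V C.
dC/dt = (Q/V) C_in − (Q/V + k) C; effective rate a = Q/V + k = 0.039634 + 0.118 = 0.15763 min⁻¹.
C_ss = Q C_in/(Q + kV) = 1.2597 mol/L; C(t) = C_ss + (C₀ − C_ss) e^(−a t).
C(6.20) = 1.2597 + (-1.2597)·e^(−0.15763·6.20) = 1.2597 + (-1.2597)·0.37632 = 0.78563 mol/L.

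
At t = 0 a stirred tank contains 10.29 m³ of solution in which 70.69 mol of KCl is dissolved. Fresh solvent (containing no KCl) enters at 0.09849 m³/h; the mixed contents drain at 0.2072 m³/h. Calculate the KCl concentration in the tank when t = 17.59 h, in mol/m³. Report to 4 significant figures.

5.702 mol/m³

Total volume: dV/dt = Q_in − Q_out = -0.108710 m³/h, so V(t) = 10.29 − 0.108710 t and V(17.59) = 8.37779 m³.
No KCl enters, so dm/dt = −Q_out · (m/V).
dm/m = −Q_out dt/(V₀ − 0.108710 t); integrating gives ln(m/m₀) = −(Q_out/(Q_in−Q_out)) ln(V/V₀).
m = m₀ (V₀/V)^(Q_out/(Q_in−Q_out)) = 70.69 × (10.29/8.37779)^(-1.90599) = 47.7727 mol.
C = m/V = 47.7727/8.37779 = 5.70231 mol/m³.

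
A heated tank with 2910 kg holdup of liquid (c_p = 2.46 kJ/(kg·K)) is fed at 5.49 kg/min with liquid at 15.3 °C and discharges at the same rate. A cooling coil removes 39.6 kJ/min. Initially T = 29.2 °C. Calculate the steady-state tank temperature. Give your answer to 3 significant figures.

M c_p dT/dt = ṁ c_p (T_in − T) − Q̇.
At steady state dT/dt = 0 ⇒ T_ss = T_in − Q̇/(ṁ c_p) = 15.3 − 39.6/(5.49·2.46) = 12.368 °C.

12.4 °C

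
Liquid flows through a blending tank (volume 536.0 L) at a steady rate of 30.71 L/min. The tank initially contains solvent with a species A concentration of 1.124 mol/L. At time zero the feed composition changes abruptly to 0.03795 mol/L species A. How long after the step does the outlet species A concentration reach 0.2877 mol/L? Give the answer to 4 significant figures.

25.65 min

Species balance: V dC/dt = Q(C_in − C) ⇒ τ = V/Q = 17.4536 min.
C(t) = C_in + (C₀ − C_in) e^(−t/τ). Set C = 0.2877 and solve for t:
e^(−t/τ) = (C − C_in)/(C₀ − C_in) = (0.2877 − 0.03795)/(1.124 − 0.03795) = 0.229962
t = −τ ln(…) = 17.4536 × 1.46984 = 25.6540 min.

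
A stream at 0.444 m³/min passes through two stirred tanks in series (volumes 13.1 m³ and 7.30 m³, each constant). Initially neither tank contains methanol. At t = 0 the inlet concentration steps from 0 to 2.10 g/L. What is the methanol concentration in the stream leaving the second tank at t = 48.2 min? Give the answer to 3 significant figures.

1.31 g/L

Each tank obeys Vᵢ dCᵢ/dt = Q(Cᵢ₋₁ − Cᵢ), so τᵢ = Vᵢ/Q.
τ₁ = 13.1/0.444 = 29.505 min; τ₂ = 7.30/0.444 = 16.441 min.
Tank 1: C₁ = C_in(1 − e^(−t/τ₁)). Tank 2 (τ₁ ≠ τ₂): C₂ = C_in[1 − (τ₁ e^(−t/τ₁) − τ₂ e^(−t/τ₂))/(τ₁ − τ₂)].
At t = 48.2: e^(−t/τ₁) = 0.19522, e^(−t/τ₂) = 0.053311.
C₂ = 2.10·[1 − (29.505·0.19522 − 16.441·0.053311)/(13.063)] = 2.10·0.62618 = 1.3150 g/L.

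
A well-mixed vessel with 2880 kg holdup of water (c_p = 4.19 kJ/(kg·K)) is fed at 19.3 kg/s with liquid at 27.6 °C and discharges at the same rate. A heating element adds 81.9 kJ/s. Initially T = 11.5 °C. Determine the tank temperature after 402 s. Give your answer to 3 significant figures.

M c_p dT/dt = ṁ c_p (T_in − T) + Q̇.
Rearrange: dT/dt = (T_ss − T)/τ with τ = M/ṁ = 149.22 s and T_ss = T_in + Q̇/(ṁ c_p) = 28.613 °C.
This is linear first-order; T(t) = T_ss + (T₀ − T_ss) e^(−t/τ).
T(402) = 28.613 + (-17.113)·e^(−402/149.22) = 28.613 + (-17.113)·0.067613 = 27.456 °C.

27.5 °C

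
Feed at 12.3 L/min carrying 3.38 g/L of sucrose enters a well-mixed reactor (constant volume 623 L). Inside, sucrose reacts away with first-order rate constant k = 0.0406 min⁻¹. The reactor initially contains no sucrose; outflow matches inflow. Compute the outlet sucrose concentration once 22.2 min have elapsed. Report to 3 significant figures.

Species balance: V dC/dt = Q C_in − Q C − k V C.
This is linear with rate a = Q/V + k = 0.060343 min⁻¹.
C_ss = Q C_in/(Q + kV) = 1.1059 g/L; C(t) = C_ss + (C₀ − C_ss) e^(−a t).
C(22.2) = 1.1059 + (-1.1059)·e^(−0.060343·22.2) = 1.1059 + (-1.1059)·0.26195 = 0.81620 g/L.

0.816 g/L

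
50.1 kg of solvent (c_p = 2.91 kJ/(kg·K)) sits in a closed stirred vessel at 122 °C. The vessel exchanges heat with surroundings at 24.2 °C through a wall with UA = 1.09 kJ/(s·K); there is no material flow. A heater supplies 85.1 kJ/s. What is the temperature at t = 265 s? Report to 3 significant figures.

105 °C

Lumped-capacitance energy balance: M c_p dT/dt = UA(T_amb − T) + Q̇.
dT/dt = (T_ss − T)/τ with T_ss = T_amb + Q̇/UA = 24.2 + 85.1/1.09 = 102.27 °C, τ = M c_p/UA = 50.1·2.91/1.09 = 133.75 s.
Integrating: T(t) = T_ss + (T₀ − T_ss) e^(−t/τ).
T(265) = 102.27 + (19.727)·0.13790 = 104.99 °C.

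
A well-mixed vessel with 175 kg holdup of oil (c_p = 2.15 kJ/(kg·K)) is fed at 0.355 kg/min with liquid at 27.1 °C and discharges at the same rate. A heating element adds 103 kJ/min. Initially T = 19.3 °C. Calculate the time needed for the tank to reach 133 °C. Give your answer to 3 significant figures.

Heat balance on the well-mixed liquid: M c_p dT/dt = ṁ c_p (T_in − T) + 103.
τ = M/ṁ = 492.96 min; T_ss = T_in + Q̇/(ṁ c_p) = 162.05 °C.
T(t) = T_ss + (T₀ − T_ss) e^(−t/τ). Set T = 133:
e^(−t/τ) = (133 − 162.05)/(19.3 − 162.05) = 0.20350
t = −492.96 · ln(0.20350) = 784.84 min.

785 min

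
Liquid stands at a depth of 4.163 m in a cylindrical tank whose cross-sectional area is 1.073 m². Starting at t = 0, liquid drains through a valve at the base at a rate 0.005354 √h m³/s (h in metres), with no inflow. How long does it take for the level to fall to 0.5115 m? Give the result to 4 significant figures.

With no inflow, A dh/dt = −0.005354 √h.
Separate and integrate: 2(√h − √h₀) = −(0.005354/A) t.
t = 2A(√h₀ − √h)/0.005354 = 2·1.073·(√4.163 − √0.5115)/0.005354
  = 2.14600 × (2.04034 − 0.715192) / 0.005354 = 531.149 s.

531.1 s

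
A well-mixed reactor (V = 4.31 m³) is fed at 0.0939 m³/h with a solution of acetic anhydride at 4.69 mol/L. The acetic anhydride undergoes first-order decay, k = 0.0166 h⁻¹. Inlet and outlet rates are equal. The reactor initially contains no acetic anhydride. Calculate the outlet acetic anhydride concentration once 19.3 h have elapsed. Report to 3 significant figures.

1.39 mol/L

Accumulation = in − out − consumed: V dC/dt = Q C_in − Q C − k V C.
dC/dt = (Q/V) C_in − (Q/V + k) C; effective rate a = Q/V + k = 0.021787 + 0.0166 = 0.038387 h⁻¹.
C_ss = Q C_in/(Q + kV) = 2.6618 mol/L; C(t) = C_ss + (C₀ − C_ss) e^(−a t).
C(19.3) = 2.6618 + (-2.6618)·e^(−0.038387·19.3) = 2.6618 + (-2.6618)·0.47670 = 1.3929 mol/L.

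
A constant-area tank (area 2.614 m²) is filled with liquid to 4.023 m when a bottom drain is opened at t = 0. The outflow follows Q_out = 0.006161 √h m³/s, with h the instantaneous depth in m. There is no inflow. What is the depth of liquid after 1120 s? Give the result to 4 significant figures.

0.4704 m

With no inflow, A dh/dt = −0.006161 √h.
This is separable: 2 d(√h)/dt = −0.006161/A, so √h = √h₀ − (0.006161/(2A)) t.
√h = √4.023 − 0.006161·1120/(2·2.614) = 2.00574 − 1.31988 = 0.685864.
h = 0.685864² = 0.470410 m.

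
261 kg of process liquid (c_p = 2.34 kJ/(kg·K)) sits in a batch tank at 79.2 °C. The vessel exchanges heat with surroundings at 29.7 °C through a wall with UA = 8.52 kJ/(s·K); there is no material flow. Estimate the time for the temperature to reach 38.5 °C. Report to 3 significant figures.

Lumped-capacitance energy balance: M c_p dT/dt = UA(T_amb − T).
τ = M c_p/UA = 71.683 s; T_ss = T_amb = 29.700 °C.
T(t) = T_ss + (T₀ − T_ss)e^(−t/τ); set T = 38.5:
t = −τ ln[(T − T_ss)/(T₀ − T_ss)] = −71.683 · ln(0.17778) = 123.81 s.

124 s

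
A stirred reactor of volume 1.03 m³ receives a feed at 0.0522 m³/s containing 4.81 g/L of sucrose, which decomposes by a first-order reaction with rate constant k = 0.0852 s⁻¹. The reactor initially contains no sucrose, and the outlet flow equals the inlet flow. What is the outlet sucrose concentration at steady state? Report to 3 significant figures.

V dC/dt = Q(C_in − C) − k V C.
Steady state (dC/dt = 0): C_ss = Q C_in/(Q + kV) = C_in/(1 + kV/Q).
C_ss = 0.0522·4.81/(0.0522 + 0.0852·1.03) = 0.25108/0.13996 = 1.7940 g/L.

1.79 g/L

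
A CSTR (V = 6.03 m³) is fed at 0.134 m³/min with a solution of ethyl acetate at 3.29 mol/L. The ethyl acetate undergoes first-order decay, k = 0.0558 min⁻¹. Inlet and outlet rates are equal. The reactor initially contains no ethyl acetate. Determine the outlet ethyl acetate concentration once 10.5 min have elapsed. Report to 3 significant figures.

0.524 mol/L

V dC/dt = Q(C_in − C) − k V C.
dC/dt = (Q/V) C_in − (Q/V + k) C; effective rate a = Q/V + k = 0.022222 + 0.0558 = 0.078022 min⁻¹.
C_ss = Q C_in/(Q + kV) = 0.93705 mol/L; C(t) = C_ss + (C₀ − C_ss) e^(−a t).
C(10.5) = 0.93705 + (-0.93705)·e^(−0.078022·10.5) = 0.93705 + (-0.93705)·0.44077 = 0.52403 mol/L.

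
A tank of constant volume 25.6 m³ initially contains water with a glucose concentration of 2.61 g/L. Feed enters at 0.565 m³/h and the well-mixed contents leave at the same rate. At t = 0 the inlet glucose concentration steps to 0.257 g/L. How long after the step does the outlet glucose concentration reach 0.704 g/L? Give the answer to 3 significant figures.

75.3 h

Accumulation = in − out for the solute gives V dC/dt = Q(C_in − C), so τ = V/Q = 45.310 h.
C(t) = C_in + (C₀ − C_in) e^(−t/τ). Set C = 0.704 and solve for t:
e^(−t/τ) = (C − C_in)/(C₀ − C_in) = (0.704 − 0.257)/(2.61 − 0.257) = 0.18997
t = −τ ln(…) = 45.310 × 1.6609 = 75.254 h.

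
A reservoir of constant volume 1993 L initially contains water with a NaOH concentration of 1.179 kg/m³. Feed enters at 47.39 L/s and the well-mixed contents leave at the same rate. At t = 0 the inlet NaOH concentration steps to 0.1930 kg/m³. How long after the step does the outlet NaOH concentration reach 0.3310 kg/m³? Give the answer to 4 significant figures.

Species balance: V dC/dt = Q(C_in − C) ⇒ τ = V/Q = 42.0553 s.
C(t) = C_in + (C₀ − C_in) e^(−t/τ). Set C = 0.3310 and solve for t:
e^(−t/τ) = (C − C_in)/(C₀ − C_in) = (0.3310 − 0.1930)/(1.179 − 0.1930) = 0.139959
t = −τ ln(…) = 42.0553 × 1.96640 = 82.6976 s.

82.70 s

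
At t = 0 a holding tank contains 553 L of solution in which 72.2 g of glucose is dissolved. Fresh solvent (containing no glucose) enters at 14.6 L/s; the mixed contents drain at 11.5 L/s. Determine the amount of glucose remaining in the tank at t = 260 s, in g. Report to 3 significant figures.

2.57 g

Let m(t) be the amount of glucose. Volume: V(t) = V₀ + (Q_in − Q_out) t = 553 + 3.1000 t; V(260) = 1359.0 L.
No glucose enters, so dm/dt = −Q_out · (m/V).
dm/m = −Q_out dt/(V₀ + 3.1000 t); integrating gives ln(m/m₀) = −(Q_out/(Q_in−Q_out)) ln(V/V₀).
m = m₀ (V₀/V)^(Q_out/(Q_in−Q_out)) = 72.2 × (553/1359.0)^(3.7097) = 2.5700 g.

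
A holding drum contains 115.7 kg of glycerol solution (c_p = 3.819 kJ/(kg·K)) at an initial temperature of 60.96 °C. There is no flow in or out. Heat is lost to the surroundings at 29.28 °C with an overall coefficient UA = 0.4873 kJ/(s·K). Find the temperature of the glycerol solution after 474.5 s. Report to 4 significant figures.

48.05 °C

Lumped-capacitance energy balance: M c_p dT/dt = UA(T_amb − T).
dT/dt = (T_ss − T)/τ with T_ss = T_amb = 29.2800 °C, τ = M c_p/UA = 115.7·3.819/0.4873 = 906.748 s.
T approaches T_ss exponentially: T(t) = T_ss + (T₀ − T_ss) e^(−t/τ).
T(474.5) = 29.2800 + (31.6800)·0.592563 = 48.0524 °C.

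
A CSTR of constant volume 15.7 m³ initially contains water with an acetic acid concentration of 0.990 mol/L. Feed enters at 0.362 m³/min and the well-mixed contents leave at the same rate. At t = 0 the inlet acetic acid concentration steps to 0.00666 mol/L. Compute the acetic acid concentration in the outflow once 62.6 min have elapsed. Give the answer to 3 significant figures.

0.239 mol/L

Mass balance on the solute (V constant): V dC/dt = Q(C_in − C).
Time constant τ = V/Q = 15.7/0.362 = 43.370 min.
Solution: C(t) = C_in + (C₀ − C_in) e^(−t/τ).
C(62.6) = 0.00666 + (0.990 − 0.00666)·e^(−62.6/43.370) = 0.00666 + (0.98334)·0.23613 = 0.23885 mol/L.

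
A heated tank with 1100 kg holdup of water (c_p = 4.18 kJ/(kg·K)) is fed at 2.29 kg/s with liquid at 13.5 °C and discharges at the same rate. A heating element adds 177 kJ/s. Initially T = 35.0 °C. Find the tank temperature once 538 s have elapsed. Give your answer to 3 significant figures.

33.0 °C

M c_p dT/dt = ṁ c_p (T_in − T) + Q̇.
τ = M/ṁ = 480.35 s; T_ss = T_in + Q̇/(ṁ c_p) = 13.5 + 177/(2.29·4.18) = 31.991 °C.
Integrating: T(t) = T_ss + (T₀ − T_ss) e^(−t/τ).
T(538) = 31.991 + (3.0090)·e^(−538/480.35) = 31.991 + (3.0090)·0.32627 = 32.973 °C.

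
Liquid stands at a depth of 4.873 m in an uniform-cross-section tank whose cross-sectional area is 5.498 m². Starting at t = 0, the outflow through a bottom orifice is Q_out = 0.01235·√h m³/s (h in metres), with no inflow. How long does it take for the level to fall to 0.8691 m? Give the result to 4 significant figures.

With no inflow, A dh/dt = −0.01235 √h.
Separate and integrate: 2(√h − √h₀) = −(0.01235/A) t.
t = 2A(√h₀ − √h)/0.01235 = 2·5.498·(√4.873 − √0.8691)/0.01235
  = 10.9960 × (2.20749 − 0.932255) / 0.01235 = 1135.42 s.

1135 s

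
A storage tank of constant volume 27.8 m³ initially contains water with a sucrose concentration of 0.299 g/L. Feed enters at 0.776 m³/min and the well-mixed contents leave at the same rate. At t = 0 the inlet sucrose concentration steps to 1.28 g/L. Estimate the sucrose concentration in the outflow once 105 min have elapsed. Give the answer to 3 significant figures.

Species balance on the tank: V dC/dt = Q(C_in − C).
So dC/dt = (C_in − C)/τ with τ = V/Q = 27.8/0.776 = 35.825 min.
Solution: C(t) = C_in + (C₀ − C_in) e^(−t/τ).
C(105) = 1.28 + (0.299 − 1.28)·e^(−105/35.825) = 1.28 + (-0.98100)·0.053347 = 1.2277 g/L.

1.23 g/L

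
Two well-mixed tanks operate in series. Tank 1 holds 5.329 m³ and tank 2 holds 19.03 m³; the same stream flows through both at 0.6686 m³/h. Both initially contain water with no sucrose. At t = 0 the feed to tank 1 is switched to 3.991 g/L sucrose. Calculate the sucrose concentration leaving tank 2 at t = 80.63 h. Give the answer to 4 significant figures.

3.665 g/L

Species balance on tank i: dCᵢ/dt = (Cᵢ₋₁ − Cᵢ)/τᵢ with τᵢ = Vᵢ/Q.
τ₁ = 5.329/0.6686 = 7.97039 h; τ₂ = 19.03/0.6686 = 28.4625 h.
Tank 1: C₁ = C_in(1 − e^(−t/τ₁)). Tank 2 (τ₁ ≠ τ₂): C₂ = C_in[1 − (τ₁ e^(−t/τ₁) − τ₂ e^(−t/τ₂))/(τ₁ − τ₂)].
At t = 80.63: e^(−t/τ₁) = 4.04195e-05, e^(−t/τ₂) = 0.0588447.
C₂ = 3.991·[1 − (7.97039·4.04195e-05 − 28.4625·0.0588447)/(-20.4921)] = 3.991·0.918283 = 3.66487 g/L.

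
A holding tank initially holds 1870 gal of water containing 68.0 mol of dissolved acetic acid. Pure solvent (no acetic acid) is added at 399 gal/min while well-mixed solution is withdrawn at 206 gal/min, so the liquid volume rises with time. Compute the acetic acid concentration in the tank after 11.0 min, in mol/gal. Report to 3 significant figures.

0.00758 mol/gal

Let m(t) be the amount of acetic acid. Volume: V(t) = V₀ + (Q_in − Q_out) t = 1870 + 193.00 t; V(11.0) = 3993.0 gal.
Solute balance: dm/dt = 0 − Q_out C = −Q_out m/V(t).
dm/m = −Q_out dt/(V₀ + 193.00 t); integrating gives ln(m/m₀) = −(Q_out/(Q_in−Q_out)) ln(V/V₀).
m = m₀ (V₀/V)^(Q_out/(Q_in−Q_out)) = 68.0 × (1870/3993.0)^(1.0674) = 30.259 mol.
C = m/V = 30.259/3993.0 = 0.0075781 mol/gal.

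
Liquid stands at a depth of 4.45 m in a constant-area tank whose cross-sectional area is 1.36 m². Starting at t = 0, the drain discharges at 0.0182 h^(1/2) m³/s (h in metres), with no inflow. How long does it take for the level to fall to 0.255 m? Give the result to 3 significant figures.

Unsteady balance on liquid volume: A dh/dt = −0.0182 √h.
Separate and integrate: 2(√h − √h₀) = −(0.0182/A) t.
t = 2A(√h₀ − √h)/0.0182 = 2·1.36·(√4.45 − √0.255)/0.0182
  = 2.7200 × (2.1095 − 0.50498) / 0.0182 = 239.80 s.

240 s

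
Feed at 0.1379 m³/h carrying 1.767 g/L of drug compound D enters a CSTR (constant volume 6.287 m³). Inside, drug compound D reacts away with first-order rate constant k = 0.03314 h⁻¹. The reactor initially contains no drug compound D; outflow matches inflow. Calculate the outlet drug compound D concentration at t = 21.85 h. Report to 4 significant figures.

V dC/dt = Q(C_in − C) − k V C.
dC/dt = (Q/V) C_in − (Q/V + k) C; effective rate a = Q/V + k = 0.0219341 + 0.03314 = 0.0550741 h⁻¹.
C_ss = Q C_in/(Q + kV) = 0.703736 g/L; C(t) = C_ss + (C₀ − C_ss) e^(−a t).
C(21.85) = 0.703736 + (-0.703736)·e^(−0.0550741·21.85) = 0.703736 + (-0.703736)·0.300181 = 0.492488 g/L.

0.4925 g/L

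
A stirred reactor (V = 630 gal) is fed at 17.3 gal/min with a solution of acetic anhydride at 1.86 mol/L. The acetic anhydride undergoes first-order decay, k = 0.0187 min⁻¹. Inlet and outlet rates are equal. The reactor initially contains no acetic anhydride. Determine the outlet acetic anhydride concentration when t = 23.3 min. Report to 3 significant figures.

Species balance: V dC/dt = Q C_in − Q C − k V C.
dC/dt = (Q/V) C_in − (Q/V + k) C; effective rate a = Q/V + k = 0.027460 + 0.0187 = 0.046160 min⁻¹.
C_ss = Q C_in/(Q + kV) = 1.1065 mol/L; C(t) = C_ss + (C₀ − C_ss) e^(−a t).
C(23.3) = 1.1065 + (-1.1065)·e^(−0.046160·23.3) = 1.1065 + (-1.1065)·0.34112 = 0.72905 mol/L.

0.729 mol/L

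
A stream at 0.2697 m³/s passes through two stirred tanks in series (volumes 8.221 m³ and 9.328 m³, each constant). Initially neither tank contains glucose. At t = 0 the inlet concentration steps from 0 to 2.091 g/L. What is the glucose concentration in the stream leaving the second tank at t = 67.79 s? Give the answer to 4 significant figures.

1.289 g/L

Each tank obeys Vᵢ dCᵢ/dt = Q(Cᵢ₋₁ − Cᵢ), so τᵢ = Vᵢ/Q.
τ₁ = 8.221/0.2697 = 30.4820 s; τ₂ = 9.328/0.2697 = 34.5866 s.
Solving the cascade with C₁(0)=C₂(0)=0 gives C₂(t) = C_in[1 − (τ₁ e^(−t/τ₁) − τ₂ e^(−t/τ₂))/(τ₁ − τ₂)].
At t = 67.79: e^(−t/τ₁) = 0.108183, e^(−t/τ₂) = 0.140857.
C₂ = 2.091·[1 − (30.4820·0.108183 − 34.5866·0.140857)/(-4.10456)] = 2.091·0.616490 = 1.28908 g/L.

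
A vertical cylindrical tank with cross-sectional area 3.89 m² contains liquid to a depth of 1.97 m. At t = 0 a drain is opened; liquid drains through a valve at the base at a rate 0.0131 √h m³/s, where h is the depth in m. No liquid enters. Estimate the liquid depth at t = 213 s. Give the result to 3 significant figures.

1.09 m

A dh/dt = −Q_out = −0.0131 √h.
∫ h^(−1/2) dh = −(0.0131/A) ∫ dt, giving 2√h = 2√h₀ − (0.0131/A) t.
√h = √1.97 − 0.0131·213/(2·3.89) = 1.4036 − 0.35865 = 1.0449.
h = 1.0449² = 1.0919 m.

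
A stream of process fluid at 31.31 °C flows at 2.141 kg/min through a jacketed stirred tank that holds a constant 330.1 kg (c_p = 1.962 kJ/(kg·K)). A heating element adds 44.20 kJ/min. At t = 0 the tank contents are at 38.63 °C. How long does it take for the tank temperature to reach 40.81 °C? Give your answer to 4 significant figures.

Unsteady energy balance on the tank contents: M c_p dT/dt = ṁ c_p (T_in − T) + 44.20.
τ = M/ṁ = 154.180 min; T_ss = T_in + Q̇/(ṁ c_p) = 41.8322 °C.
T(t) = T_ss + (T₀ − T_ss) e^(−t/τ). Set T = 40.81:
e^(−t/τ) = (40.81 − 41.8322)/(38.63 − 41.8322) = 0.319218
t = −154.180 · ln(0.319218) = 176.055 min.

176.1 min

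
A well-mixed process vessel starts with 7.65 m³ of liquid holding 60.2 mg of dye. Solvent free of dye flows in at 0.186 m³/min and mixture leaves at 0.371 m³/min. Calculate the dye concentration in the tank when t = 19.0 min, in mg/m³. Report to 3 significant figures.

Total volume: dV/dt = Q_in − Q_out = -0.18500 m³/min, so V(t) = 7.65 − 0.18500 t and V(19.0) = 4.1350 m³.
No dye enters, so dm/dt = −Q_out · (m/V).
dm/m = −Q_out dt/(V₀ − 0.18500 t); integrating gives ln(m/m₀) = −(Q_out/(Q_in−Q_out)) ln(V/V₀).
m = m₀ (V₀/V)^(Q_out/(Q_in−Q_out)) = 60.2 × (7.65/4.1350)^(-2.0054) = 17.530 mg.
C = m/V = 17.530/4.1350 = 4.2394 mg/m³.

4.24 mg/m³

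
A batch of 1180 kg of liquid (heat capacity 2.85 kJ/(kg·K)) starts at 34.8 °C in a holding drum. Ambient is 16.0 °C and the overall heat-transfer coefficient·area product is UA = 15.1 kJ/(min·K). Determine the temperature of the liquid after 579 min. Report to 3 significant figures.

Unsteady energy balance on the tank contents: M c_p dT/dt = −UA(T − T_amb).
dT/dt = (T_ss − T)/τ with T_ss = T_amb = 16.000 °C, τ = M c_p/UA = 1180·2.85/15.1 = 222.72 min.
T approaches T_ss exponentially: T(t) = T_ss + (T₀ − T_ss) e^(−t/τ).
T(579) = 16.000 + (18.800)·0.074293 = 17.397 °C.

17.4 °C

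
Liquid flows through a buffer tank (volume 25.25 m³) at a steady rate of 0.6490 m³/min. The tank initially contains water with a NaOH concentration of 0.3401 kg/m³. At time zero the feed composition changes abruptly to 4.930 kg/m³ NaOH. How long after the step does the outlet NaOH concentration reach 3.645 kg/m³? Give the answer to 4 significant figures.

Mass balance on the solute (V constant): V dC/dt = Q(C_in − C), so τ = V/Q = 38.9060 min.
C(t) = C_in + (C₀ − C_in) e^(−t/τ). Set C = 3.645 and solve for t:
e^(−t/τ) = (C − C_in)/(C₀ − C_in) = (3.645 − 4.930)/(0.3401 − 4.930) = 0.279963
t = −τ ln(…) = 38.9060 × 1.27310 = 49.5312 min.

49.53 min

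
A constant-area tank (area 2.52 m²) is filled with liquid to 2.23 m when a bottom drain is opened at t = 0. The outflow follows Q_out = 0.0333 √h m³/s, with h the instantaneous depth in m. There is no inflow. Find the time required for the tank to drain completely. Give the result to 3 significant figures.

226 s

A dh/dt = −Q_out = −0.0333 √h.
Separate and integrate: 2(√h − √h₀) = −(0.0333/A) t.
Set h = 0: 2√h₀ = (0.0333/A) t_empty ⇒ t_empty = 2A√h₀/0.0333.
t_empty = 2·2.52·√2.23/0.0333 = 5.0400·1.4933/0.0333 = 226.02 s.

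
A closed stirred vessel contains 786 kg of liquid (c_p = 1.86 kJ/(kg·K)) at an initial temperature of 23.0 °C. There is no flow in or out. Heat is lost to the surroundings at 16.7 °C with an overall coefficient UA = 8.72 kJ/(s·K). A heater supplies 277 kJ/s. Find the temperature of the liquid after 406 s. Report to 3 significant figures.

46.2 °C

First-law balance (no shaft work): M c_p dT/dt = −UA(T − T_amb) + Q̇.
dT/dt = (T_ss − T)/τ with T_ss = T_amb + Q̇/UA = 16.7 + 277/8.72 = 48.466 °C, τ = M c_p/UA = 786·1.86/8.72 = 167.66 s.
Integrating: T(t) = T_ss + (T₀ − T_ss) e^(−t/τ).
T(406) = 48.466 + (-25.466)·0.088777 = 46.205 °C.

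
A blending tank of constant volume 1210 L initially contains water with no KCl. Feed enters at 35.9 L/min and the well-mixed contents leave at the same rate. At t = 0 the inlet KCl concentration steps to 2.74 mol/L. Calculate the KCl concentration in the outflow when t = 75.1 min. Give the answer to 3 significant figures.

Mass balance on the solute (V constant): V dC/dt = Q(C_in − C).
Rewrite as dC/dt + C/τ = C_in/τ, τ = V/Q = 33.705 min.
Integrating: C(t) = C_in + (C₀ − C_in) e^(−t/τ).
C(75.1) = 2.74 + (0 − 2.74)·e^(−75.1/33.705) = 2.74 + (-2.7400)·0.10773 = 2.4448 mol/L.

2.44 mol/L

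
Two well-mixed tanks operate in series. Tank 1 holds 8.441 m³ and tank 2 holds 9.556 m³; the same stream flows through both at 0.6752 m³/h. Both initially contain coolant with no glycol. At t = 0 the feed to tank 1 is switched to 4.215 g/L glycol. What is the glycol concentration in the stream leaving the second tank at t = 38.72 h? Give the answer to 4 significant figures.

Each tank obeys Vᵢ dCᵢ/dt = Q(Cᵢ₋₁ − Cᵢ), so τᵢ = Vᵢ/Q.
τ₁ = 8.441/0.6752 = 12.5015 h; τ₂ = 9.556/0.6752 = 14.1528 h.
Tank 1: C₁ = C_in(1 − e^(−t/τ₁)). Tank 2 (τ₁ ≠ τ₂): C₂ = C_in[1 − (τ₁ e^(−t/τ₁) − τ₂ e^(−t/τ₂))/(τ₁ − τ₂)].
At t = 38.72: e^(−t/τ₁) = 0.0451740, e^(−t/τ₂) = 0.0648391.
C₂ = 4.215·[1 − (12.5015·0.0451740 − 14.1528·0.0648391)/(-1.65136)] = 4.215·0.786288 = 3.31420 g/L.

3.314 g/L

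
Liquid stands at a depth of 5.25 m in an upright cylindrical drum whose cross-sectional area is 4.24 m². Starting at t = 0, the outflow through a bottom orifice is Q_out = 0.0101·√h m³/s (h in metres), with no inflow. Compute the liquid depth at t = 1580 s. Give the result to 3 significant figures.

0.168 m

With no inflow, A dh/dt = −0.0101 √h.
This is separable: 2 d(√h)/dt = −0.0101/A, so √h = √h₀ − (0.0101/(2A)) t.
√h = √5.25 − 0.0101·1580/(2·4.24) = 2.2913 − 1.8818 = 0.40945.
h = 0.40945² = 0.16765 m.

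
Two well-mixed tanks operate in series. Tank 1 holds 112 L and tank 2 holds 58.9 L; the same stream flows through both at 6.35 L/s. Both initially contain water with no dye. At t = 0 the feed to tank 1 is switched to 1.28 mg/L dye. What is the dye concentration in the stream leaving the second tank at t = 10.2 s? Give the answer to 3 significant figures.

0.239 mg/L

Time constants: τᵢ = Vᵢ/Q for each well-mixed tank.
τ₁ = 112/6.35 = 17.638 s; τ₂ = 58.9/6.35 = 9.2756 s.
Tank 1: C₁ = C_in(1 − e^(−t/τ₁)). Tank 2 (τ₁ ≠ τ₂): C₂ = C_in[1 − (τ₁ e^(−t/τ₁) − τ₂ e^(−t/τ₂))/(τ₁ − τ₂)].
At t = 10.2: e^(−t/τ₁) = 0.56085, e^(−t/τ₂) = 0.33298.
C₂ = 1.28·[1 − (17.638·0.56085 − 9.2756·0.33298)/(8.3622)] = 1.28·0.18640 = 0.23859 mg/L.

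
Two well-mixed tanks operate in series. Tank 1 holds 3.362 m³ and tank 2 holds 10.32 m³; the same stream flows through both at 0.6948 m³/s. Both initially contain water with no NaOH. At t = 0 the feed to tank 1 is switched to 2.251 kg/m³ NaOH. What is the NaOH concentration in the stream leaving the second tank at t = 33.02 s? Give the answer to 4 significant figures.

Each tank obeys Vᵢ dCᵢ/dt = Q(Cᵢ₋₁ − Cᵢ), so τᵢ = Vᵢ/Q.
τ₁ = 3.362/0.6948 = 4.83880 s; τ₂ = 10.32/0.6948 = 14.8532 s.
Solving the cascade with C₁(0)=C₂(0)=0 gives C₂(t) = C_in[1 − (τ₁ e^(−t/τ₁) − τ₂ e^(−t/τ₂))/(τ₁ − τ₂)].
At t = 33.02: e^(−t/τ₁) = 0.00108736, e^(−t/τ₂) = 0.108274.
C₂ = 2.251·[1 − (4.83880·0.00108736 − 14.8532·0.108274)/(-10.0144)] = 2.251·0.839935 = 1.89069 kg/m³.

1.891 kg/m³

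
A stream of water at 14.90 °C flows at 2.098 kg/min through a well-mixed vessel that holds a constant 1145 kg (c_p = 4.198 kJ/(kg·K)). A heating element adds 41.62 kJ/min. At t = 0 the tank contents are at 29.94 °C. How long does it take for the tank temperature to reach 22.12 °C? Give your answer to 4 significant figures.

774.7 min

Unsteady energy balance on the tank contents: M c_p dT/dt = ṁ c_p (T_in − T) + 41.62.
τ = M/ṁ = 545.758 min; T_ss = T_in + Q̇/(ṁ c_p) = 19.6256 °C.
T(t) = T_ss + (T₀ − T_ss) e^(−t/τ). Set T = 22.12:
e^(−t/τ) = (22.12 − 19.6256)/(29.94 − 19.6256) = 0.241839
t = −545.758 · ln(0.241839) = 774.694 min.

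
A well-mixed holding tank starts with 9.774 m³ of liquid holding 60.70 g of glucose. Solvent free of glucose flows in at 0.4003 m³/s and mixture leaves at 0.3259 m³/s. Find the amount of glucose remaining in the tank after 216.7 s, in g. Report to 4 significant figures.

0.8503 g

Let m(t) be the amount of glucose. Volume: V(t) = V₀ + (Q_in − Q_out) t = 9.774 + 0.0744000 t; V(216.7) = 25.8965 m³.
Solute balance: dm/dt = 0 − Q_out C = −Q_out m/V(t).
Separate: dm/m = −Q_out dt/V(t) ⇒ ln(m/m₀) = −(Q_out/(Q_in−Q_out)) ln(V/V₀).
m = m₀ (V₀/V)^(Q_out/(Q_in−Q_out)) = 60.70 × (9.774/25.8965)^(4.38038) = 0.850260 g.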